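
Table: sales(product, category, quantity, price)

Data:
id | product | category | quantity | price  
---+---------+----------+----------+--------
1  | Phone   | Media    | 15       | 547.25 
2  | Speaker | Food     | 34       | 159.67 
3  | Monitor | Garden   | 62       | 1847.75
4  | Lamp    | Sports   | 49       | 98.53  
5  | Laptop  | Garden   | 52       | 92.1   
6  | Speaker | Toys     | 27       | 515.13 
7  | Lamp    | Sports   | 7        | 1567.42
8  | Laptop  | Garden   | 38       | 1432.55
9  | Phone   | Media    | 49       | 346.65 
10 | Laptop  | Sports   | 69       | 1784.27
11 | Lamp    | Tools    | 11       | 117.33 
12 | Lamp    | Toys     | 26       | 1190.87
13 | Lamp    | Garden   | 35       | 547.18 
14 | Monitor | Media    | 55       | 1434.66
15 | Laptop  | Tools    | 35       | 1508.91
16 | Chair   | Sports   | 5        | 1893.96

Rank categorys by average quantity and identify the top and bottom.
SELECT category, AVG(quantity)
FROM sales
GROUP BY category
ORDER BY AVG(quantity)

All groups:
  Tools: 23.00
  Toys: 26.50
  Sports: 32.50
  Food: 34.00
  Media: 39.67
  Garden: 46.75

Highest: Garden (46.75)
Lowest: Tools (23.00)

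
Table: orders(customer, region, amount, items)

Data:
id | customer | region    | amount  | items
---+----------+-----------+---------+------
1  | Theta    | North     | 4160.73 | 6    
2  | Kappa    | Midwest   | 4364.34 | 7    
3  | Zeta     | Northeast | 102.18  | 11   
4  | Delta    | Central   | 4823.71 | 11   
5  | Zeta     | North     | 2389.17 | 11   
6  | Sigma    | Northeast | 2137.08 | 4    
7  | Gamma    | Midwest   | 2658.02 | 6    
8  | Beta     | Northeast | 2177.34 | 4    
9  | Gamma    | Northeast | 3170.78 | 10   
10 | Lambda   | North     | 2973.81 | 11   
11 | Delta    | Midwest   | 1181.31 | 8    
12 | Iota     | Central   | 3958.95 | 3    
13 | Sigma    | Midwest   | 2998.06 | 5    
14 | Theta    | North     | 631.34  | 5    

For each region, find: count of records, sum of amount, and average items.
SELECT region,
       COUNT(*) as cnt,
       SUM(amount) as total_amount,
       AVG(items) as avg_items
FROM orders
GROUP BY region

Result:
  Central: 2 records, 8782.66 total amount, 7.00 avg items
  Midwest: 4 records, 11201.73 total amount, 6.50 avg items
  North: 4 records, 10155.05 total amount, 8.25 avg items
  Northeast: 4 records, 7587.38 total amount, 7.25 avg items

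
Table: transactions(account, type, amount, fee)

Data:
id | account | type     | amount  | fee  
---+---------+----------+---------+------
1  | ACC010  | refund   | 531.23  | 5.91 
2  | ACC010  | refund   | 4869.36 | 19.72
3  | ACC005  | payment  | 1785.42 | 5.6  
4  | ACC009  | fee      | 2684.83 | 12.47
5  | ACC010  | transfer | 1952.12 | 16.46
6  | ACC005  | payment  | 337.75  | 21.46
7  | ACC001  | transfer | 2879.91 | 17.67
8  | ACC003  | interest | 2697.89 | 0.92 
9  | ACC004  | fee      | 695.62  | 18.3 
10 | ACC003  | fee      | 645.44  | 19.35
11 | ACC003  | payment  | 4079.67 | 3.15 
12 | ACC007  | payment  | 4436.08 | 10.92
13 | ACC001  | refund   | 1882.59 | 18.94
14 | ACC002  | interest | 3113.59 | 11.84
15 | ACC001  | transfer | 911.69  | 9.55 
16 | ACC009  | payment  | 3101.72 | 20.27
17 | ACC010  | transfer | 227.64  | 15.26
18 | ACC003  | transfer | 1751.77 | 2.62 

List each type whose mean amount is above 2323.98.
SELECT type, AVG(amount)
FROM transactions
GROUP BY type
HAVING AVG(amount) > 2323.98

Result:
  interest: avg=2905.74
  payment: avg=2748.13
  refund: avg=2427.73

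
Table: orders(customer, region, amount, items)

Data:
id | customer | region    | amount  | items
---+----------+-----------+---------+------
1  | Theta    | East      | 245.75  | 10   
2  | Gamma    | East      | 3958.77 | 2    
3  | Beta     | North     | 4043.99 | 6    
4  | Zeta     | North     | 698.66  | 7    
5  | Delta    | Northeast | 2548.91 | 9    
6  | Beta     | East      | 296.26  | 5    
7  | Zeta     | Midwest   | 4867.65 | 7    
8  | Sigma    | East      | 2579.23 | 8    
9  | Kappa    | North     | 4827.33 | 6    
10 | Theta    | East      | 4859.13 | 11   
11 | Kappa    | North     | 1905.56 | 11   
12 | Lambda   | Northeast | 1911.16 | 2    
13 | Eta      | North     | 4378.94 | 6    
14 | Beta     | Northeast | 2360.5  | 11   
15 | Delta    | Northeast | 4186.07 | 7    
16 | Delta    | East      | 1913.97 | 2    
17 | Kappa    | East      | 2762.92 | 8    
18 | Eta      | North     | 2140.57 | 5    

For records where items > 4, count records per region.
SELECT region, COUNT(*)
FROM orders
WHERE items > 4
GROUP BY region

Note: WHERE filters rows before grouping.

Result:
  East: 5
  Midwest: 1
  North: 6
  Northeast: 3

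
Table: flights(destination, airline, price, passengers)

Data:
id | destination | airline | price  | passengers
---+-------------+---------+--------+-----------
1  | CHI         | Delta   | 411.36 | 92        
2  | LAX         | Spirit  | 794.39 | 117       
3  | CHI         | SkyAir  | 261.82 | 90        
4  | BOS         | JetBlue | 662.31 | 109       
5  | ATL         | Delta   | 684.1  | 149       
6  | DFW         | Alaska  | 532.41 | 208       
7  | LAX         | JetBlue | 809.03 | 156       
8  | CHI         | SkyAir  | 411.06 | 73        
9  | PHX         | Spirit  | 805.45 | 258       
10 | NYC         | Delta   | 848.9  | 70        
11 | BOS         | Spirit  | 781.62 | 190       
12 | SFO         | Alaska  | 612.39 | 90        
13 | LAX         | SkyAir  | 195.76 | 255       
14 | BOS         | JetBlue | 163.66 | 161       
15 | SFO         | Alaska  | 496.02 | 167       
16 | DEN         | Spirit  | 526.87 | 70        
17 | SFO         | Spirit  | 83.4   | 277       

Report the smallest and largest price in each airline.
SELECT airline, MIN(price), MAX(price)
FROM flights
GROUP BY airline

Result:
  Alaska: min=496.02, max=612.39
  Delta: min=411.36, max=848.90
  JetBlue: min=163.66, max=809.03
  SkyAir: min=195.76, max=411.06
  Spirit: min=83.40, max=805.45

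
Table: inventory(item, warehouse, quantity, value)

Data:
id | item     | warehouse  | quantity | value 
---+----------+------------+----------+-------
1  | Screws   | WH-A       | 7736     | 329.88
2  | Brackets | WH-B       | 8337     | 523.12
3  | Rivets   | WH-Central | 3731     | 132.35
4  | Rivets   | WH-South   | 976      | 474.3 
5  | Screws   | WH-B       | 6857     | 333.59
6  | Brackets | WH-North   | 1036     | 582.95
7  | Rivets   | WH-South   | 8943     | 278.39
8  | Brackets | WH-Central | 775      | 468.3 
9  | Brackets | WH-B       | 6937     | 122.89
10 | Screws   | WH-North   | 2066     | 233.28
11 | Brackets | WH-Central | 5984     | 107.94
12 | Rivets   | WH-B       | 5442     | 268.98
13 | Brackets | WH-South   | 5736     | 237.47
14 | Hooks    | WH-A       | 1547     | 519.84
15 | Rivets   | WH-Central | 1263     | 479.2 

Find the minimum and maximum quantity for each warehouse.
SELECT warehouse, MIN(quantity), MAX(quantity)
FROM inventory
GROUP BY warehouse

Result:
  WH-A: min=1547, max=7736
  WH-B: min=5442, max=8337
  WH-Central: min=775, max=5984
  WH-North: min=1036, max=2066
  WH-South: min=976, max=8943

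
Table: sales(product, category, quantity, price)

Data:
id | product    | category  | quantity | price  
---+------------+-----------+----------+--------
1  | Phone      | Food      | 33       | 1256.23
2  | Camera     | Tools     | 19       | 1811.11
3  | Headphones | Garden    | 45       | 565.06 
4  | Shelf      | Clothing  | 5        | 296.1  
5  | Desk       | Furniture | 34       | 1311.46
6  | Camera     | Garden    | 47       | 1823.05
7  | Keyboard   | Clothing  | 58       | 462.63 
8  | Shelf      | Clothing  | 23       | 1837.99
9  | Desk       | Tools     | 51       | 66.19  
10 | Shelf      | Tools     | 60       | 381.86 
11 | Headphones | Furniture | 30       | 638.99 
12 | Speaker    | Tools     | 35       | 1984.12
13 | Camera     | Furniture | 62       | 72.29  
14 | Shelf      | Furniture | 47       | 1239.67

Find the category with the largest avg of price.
SELECT category, AVG(price) as val
FROM sales
GROUP BY category
ORDER BY val DESC
LIMIT 1

Result: Food with avg(price) = 1256.23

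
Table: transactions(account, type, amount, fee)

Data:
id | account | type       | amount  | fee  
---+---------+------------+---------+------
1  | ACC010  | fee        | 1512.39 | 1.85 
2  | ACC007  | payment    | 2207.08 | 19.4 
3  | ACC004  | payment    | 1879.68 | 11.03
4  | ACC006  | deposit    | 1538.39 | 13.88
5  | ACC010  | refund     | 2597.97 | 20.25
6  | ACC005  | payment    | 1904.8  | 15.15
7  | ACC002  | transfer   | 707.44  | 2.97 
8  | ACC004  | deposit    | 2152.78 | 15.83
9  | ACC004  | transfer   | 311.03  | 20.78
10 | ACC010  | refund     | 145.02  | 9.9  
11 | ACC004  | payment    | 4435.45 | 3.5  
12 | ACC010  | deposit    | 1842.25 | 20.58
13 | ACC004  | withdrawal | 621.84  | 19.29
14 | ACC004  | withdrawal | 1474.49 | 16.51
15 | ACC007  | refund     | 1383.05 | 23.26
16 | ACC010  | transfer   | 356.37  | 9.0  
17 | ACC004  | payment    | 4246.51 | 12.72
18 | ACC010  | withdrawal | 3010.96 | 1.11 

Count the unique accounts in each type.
SELECT type, COUNT(DISTINCT account)
FROM transactions
GROUP BY type

Result:
  deposit: 3 distinct
  fee: 1 distinct
  payment: 3 distinct
  refund: 2 distinct
  transfer: 3 distinct
  withdrawal: 2 distinct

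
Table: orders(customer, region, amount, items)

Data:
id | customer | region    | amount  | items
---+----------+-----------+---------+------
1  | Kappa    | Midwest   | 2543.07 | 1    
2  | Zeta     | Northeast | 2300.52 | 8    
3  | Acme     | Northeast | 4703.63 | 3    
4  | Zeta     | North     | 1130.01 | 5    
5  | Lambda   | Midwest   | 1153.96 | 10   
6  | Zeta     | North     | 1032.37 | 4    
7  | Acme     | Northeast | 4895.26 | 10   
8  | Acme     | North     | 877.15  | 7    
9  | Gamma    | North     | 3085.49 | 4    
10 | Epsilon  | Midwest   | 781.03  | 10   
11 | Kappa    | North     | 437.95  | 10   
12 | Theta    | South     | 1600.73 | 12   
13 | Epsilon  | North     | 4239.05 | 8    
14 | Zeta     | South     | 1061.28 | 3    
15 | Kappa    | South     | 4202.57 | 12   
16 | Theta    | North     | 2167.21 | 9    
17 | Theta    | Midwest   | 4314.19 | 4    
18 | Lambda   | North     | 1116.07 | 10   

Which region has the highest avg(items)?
SELECT region, AVG(items) as val
FROM orders
GROUP BY region
ORDER BY val DESC
LIMIT 1

Result: South with avg(items) = 9.00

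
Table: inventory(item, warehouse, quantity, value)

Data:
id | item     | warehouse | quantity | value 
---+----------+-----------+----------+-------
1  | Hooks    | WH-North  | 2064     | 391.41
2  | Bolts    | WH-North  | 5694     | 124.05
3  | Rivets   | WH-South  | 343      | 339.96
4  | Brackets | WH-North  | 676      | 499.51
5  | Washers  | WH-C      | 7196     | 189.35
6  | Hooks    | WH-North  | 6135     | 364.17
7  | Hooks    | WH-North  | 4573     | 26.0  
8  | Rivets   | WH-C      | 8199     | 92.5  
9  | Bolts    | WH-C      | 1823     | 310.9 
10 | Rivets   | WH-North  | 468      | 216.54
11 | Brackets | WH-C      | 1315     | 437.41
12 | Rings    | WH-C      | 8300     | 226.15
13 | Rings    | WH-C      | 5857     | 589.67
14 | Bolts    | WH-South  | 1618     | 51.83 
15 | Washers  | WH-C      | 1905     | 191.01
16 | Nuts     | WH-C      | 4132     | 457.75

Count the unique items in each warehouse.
SELECT warehouse, COUNT(DISTINCT item)
FROM inventory
GROUP BY warehouse

Result:
  WH-C: 6 distinct
  WH-North: 4 distinct
  WH-South: 2 distinct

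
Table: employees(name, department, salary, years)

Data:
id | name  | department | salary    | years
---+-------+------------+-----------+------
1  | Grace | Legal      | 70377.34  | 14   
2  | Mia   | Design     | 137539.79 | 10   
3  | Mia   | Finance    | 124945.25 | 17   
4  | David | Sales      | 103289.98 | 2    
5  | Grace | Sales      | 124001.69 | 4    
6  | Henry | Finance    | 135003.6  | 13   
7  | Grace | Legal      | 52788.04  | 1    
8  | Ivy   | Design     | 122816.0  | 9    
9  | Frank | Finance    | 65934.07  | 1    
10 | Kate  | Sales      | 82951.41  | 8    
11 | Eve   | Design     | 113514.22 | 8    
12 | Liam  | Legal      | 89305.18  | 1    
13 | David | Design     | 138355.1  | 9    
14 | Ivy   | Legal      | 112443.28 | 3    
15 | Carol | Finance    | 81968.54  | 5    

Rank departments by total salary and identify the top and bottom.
SELECT department, SUM(salary)
FROM employees
GROUP BY department
ORDER BY SUM(salary)

All groups:
  Sales: 310243.08
  Legal: 324913.84
  Finance: 407851.46
  Design: 512225.11

Highest: Design (512225.11)
Lowest: Sales (310243.08)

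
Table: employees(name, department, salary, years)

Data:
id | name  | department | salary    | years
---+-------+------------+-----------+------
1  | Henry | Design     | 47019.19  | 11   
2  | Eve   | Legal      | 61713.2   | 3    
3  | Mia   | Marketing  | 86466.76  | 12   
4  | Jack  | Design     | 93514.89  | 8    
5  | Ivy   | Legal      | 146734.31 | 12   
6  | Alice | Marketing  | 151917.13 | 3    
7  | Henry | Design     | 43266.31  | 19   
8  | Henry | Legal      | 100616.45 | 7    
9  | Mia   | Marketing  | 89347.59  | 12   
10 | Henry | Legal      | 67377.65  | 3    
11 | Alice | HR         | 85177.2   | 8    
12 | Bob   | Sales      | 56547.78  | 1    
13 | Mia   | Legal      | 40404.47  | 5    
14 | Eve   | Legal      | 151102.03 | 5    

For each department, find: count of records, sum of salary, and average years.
SELECT department,
       COUNT(*) as cnt,
       SUM(salary) as total_salary,
       AVG(years) as avg_years
FROM employees
GROUP BY department

Result:
  Design: 3 records, 183800.39 total salary, 12.67 avg years
  HR: 1 records, 85177.20 total salary, 8.00 avg years
  Legal: 6 records, 567948.11 total salary, 5.83 avg years
  Marketing: 3 records, 327731.48 total salary, 9.00 avg years
  Sales: 1 records, 56547.78 total salary, 1.00 avg years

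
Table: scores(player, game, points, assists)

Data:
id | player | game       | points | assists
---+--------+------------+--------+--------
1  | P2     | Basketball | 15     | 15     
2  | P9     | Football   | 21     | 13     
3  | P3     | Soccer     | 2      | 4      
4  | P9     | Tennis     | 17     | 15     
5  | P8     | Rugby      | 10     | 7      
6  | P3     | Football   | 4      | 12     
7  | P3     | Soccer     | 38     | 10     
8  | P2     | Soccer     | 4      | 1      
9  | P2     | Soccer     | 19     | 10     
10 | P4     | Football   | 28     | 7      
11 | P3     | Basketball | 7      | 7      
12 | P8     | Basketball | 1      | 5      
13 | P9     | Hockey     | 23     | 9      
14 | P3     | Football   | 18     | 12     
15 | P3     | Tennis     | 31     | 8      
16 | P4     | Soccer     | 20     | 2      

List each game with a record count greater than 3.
SELECT game, COUNT(*) as cnt
FROM scores
GROUP BY game
HAVING COUNT(*) > 3

Result:
  Football: 4
  Soccer: 5

Note: HAVING filters groups after aggregation, WHERE filters rows before.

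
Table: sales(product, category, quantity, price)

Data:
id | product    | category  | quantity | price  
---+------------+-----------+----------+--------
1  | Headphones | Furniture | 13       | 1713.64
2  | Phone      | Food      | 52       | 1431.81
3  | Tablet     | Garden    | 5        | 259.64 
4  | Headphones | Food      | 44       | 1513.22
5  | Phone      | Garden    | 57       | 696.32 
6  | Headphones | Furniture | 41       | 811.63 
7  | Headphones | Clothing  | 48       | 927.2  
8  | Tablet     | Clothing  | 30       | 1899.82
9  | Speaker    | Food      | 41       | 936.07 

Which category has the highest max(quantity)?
SELECT category, MAX(quantity) as val
FROM sales
GROUP BY category
ORDER BY val DESC
LIMIT 1

Result: Garden with max(quantity) = 57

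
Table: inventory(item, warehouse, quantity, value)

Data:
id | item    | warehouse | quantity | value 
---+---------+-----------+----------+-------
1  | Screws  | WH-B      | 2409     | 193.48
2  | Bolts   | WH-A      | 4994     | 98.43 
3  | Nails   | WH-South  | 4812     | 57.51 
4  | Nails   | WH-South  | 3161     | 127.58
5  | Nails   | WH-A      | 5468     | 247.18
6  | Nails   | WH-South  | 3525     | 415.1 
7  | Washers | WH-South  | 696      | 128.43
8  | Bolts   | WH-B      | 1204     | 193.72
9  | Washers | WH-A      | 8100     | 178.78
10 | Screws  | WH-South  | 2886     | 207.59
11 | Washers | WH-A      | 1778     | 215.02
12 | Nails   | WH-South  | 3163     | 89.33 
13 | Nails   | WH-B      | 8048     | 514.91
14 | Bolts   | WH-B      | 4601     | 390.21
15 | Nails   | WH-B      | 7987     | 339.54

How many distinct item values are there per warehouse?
SELECT warehouse, COUNT(DISTINCT item)
FROM inventory
GROUP BY warehouse

Result:
  WH-A: 3 distinct
  WH-B: 3 distinct
  WH-South: 3 distinct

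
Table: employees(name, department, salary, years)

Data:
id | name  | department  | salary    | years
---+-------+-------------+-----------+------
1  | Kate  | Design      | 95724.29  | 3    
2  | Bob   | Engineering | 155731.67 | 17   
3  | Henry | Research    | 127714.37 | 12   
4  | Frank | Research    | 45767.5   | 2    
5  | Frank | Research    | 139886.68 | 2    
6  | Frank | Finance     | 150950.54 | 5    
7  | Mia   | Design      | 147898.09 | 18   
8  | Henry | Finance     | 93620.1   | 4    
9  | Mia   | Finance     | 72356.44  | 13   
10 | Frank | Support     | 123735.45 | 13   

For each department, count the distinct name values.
SELECT department, COUNT(DISTINCT name)
FROM employees
GROUP BY department

Result:
  Design: 2 distinct
  Engineering: 1 distinct
  Finance: 3 distinct
  Research: 2 distinct
  Support: 1 distinct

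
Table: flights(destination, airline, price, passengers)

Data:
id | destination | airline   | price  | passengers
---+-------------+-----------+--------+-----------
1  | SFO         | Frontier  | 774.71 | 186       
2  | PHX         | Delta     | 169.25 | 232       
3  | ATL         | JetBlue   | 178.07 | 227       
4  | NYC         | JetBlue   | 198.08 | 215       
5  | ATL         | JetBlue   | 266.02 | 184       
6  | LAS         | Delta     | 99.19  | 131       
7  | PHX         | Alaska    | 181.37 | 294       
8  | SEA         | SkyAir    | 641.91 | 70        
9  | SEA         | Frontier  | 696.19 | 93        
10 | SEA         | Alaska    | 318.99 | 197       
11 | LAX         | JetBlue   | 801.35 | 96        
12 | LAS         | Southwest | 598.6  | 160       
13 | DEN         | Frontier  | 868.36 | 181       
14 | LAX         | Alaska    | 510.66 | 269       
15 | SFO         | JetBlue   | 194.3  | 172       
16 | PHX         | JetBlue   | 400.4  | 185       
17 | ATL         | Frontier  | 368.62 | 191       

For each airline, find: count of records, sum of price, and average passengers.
SELECT airline,
       COUNT(*) as cnt,
       SUM(price) as total_price,
       AVG(passengers) as avg_passengers
FROM flights
GROUP BY airline

Result:
  Alaska: 3 records, 1011.02 total price, 253.33 avg passengers
  Delta: 2 records, 268.44 total price, 181.50 avg passengers
  Frontier: 4 records, 2707.88 total price, 162.75 avg passengers
  JetBlue: 6 records, 2038.22 total price, 179.83 avg passengers
  SkyAir: 1 records, 641.91 total price, 70.00 avg passengers
  Southwest: 1 records, 598.60 total price, 160.00 avg passengers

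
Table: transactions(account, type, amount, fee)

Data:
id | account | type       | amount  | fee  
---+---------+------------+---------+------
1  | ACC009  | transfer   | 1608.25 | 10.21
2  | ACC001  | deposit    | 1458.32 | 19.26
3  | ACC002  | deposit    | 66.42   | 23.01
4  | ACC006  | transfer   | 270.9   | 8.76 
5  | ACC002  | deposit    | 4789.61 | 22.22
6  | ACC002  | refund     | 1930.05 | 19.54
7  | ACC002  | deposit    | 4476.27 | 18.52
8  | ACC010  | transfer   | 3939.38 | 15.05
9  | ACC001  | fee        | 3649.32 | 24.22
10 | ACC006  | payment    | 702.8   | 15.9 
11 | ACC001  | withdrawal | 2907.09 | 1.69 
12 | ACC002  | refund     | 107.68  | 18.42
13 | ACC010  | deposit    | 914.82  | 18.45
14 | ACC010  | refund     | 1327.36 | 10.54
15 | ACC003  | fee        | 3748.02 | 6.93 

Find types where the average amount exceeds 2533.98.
SELECT type, AVG(amount)
FROM transactions
GROUP BY type
HAVING AVG(amount) > 2533.98

Result:
  fee: avg=3698.67
  withdrawal: avg=2907.09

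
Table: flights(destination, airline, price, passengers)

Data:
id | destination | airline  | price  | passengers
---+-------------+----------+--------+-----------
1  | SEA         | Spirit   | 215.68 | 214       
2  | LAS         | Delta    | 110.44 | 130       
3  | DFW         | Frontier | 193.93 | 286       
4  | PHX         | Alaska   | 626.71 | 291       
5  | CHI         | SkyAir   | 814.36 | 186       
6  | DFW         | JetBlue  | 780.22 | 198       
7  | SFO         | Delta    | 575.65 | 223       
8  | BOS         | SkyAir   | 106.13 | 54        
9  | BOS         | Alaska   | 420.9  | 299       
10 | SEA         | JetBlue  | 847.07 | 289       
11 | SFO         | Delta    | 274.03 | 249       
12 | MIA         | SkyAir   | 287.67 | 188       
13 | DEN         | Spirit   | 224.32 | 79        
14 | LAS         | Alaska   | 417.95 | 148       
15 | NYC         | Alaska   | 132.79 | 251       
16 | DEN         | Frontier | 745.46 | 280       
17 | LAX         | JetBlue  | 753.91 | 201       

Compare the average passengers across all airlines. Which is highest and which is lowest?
SELECT airline, AVG(passengers)
FROM flights
GROUP BY airline
ORDER BY AVG(passengers)

All groups:
  SkyAir: 142.67
  Spirit: 146.50
  Delta: 200.67
  JetBlue: 229.33
  Alaska: 247.25
  Frontier: 283.00

Highest: Frontier (283.00)
Lowest: SkyAir (142.67)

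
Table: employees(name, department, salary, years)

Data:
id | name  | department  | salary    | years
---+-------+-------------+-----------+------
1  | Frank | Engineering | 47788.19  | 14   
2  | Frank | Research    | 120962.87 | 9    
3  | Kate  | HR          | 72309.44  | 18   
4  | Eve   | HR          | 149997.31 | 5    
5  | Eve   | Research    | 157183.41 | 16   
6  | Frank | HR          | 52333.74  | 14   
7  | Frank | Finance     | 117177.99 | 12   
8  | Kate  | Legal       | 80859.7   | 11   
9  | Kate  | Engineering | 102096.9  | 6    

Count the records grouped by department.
SELECT department, COUNT(*) as count
FROM employees
GROUP BY department

Result:
  Engineering: 2
  Finance: 1
  HR: 3
  Legal: 1
  Research: 2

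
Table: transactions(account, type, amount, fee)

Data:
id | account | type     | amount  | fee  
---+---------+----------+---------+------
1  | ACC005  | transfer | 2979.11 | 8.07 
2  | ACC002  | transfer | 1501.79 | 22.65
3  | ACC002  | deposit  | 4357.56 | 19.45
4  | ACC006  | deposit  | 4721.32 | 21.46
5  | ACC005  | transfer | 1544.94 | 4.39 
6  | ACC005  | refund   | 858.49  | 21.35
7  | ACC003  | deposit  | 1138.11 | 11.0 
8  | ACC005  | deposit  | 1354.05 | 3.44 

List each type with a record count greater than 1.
SELECT type, COUNT(*) as cnt
FROM transactions
GROUP BY type
HAVING COUNT(*) > 1

Result:
  deposit: 4
  transfer: 3

Note: HAVING filters groups after aggregation, WHERE filters rows before.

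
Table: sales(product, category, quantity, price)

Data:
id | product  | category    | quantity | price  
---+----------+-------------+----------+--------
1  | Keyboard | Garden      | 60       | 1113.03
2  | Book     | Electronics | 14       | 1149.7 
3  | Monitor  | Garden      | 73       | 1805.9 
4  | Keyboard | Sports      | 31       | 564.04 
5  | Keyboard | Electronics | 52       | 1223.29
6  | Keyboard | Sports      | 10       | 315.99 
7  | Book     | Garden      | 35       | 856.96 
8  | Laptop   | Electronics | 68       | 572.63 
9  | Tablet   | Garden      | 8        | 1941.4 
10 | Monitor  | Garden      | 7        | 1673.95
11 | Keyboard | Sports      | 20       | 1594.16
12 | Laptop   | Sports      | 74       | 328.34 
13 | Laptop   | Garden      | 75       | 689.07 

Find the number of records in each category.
SELECT category, COUNT(*) as count
FROM sales
GROUP BY category

Result:
  Electronics: 3
  Garden: 6
  Sports: 4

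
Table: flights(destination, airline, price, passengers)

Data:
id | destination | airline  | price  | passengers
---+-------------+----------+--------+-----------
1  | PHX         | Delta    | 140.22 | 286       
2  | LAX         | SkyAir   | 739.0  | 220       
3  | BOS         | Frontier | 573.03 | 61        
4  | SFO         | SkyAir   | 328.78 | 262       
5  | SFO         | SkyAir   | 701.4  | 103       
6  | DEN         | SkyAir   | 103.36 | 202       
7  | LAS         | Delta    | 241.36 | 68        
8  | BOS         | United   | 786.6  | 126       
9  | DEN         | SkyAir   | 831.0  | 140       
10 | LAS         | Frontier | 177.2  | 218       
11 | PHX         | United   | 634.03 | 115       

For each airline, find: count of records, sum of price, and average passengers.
SELECT airline,
       COUNT(*) as cnt,
       SUM(price) as total_price,
       AVG(passengers) as avg_passengers
FROM flights
GROUP BY airline

Result:
  Delta: 2 records, 381.58 total price, 177.00 avg passengers
  Frontier: 2 records, 750.23 total price, 139.50 avg passengers
  SkyAir: 5 records, 2703.54 total price, 185.40 avg passengers
  United: 2 records, 1420.63 total price, 120.50 avg passengers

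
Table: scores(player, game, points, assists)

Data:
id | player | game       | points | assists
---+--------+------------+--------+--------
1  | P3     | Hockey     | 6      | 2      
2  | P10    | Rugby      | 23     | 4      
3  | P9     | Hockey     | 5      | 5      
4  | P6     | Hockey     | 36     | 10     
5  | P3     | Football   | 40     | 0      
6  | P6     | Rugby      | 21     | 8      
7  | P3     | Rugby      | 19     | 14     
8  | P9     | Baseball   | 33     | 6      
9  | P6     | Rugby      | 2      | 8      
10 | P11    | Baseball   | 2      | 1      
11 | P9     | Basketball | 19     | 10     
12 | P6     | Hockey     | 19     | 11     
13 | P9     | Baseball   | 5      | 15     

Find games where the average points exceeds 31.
SELECT game, AVG(points)
FROM scores
GROUP BY game
HAVING AVG(points) > 31

Result:
  Football: avg=40.00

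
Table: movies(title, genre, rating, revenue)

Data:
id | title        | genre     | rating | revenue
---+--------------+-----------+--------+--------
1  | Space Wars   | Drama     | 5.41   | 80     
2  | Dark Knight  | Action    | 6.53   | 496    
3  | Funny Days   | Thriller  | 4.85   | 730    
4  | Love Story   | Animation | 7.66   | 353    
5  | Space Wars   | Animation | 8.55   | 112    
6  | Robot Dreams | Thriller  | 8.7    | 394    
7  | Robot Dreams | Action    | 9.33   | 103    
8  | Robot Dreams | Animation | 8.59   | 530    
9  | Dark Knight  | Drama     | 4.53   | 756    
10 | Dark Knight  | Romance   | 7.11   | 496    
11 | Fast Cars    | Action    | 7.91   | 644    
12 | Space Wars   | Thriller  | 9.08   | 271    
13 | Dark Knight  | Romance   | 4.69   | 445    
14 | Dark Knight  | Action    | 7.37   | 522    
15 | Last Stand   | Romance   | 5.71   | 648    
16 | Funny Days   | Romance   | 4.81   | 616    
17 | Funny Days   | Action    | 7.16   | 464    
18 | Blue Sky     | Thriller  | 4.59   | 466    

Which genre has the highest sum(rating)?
SELECT genre, SUM(rating) as val
FROM movies
GROUP BY genre
ORDER BY val DESC
LIMIT 1

Result: Action with sum(rating) = 38.30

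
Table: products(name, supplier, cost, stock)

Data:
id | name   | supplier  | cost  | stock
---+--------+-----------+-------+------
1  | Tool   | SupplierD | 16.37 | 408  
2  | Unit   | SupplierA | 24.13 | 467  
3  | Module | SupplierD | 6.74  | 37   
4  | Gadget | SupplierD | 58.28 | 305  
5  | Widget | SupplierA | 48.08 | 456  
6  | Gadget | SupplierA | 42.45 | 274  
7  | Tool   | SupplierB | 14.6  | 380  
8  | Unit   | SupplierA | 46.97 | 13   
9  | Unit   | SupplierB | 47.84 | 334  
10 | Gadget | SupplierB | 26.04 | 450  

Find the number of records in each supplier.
SELECT supplier, COUNT(*) as count
FROM products
GROUP BY supplier

Result:
  SupplierA: 4
  SupplierB: 3
  SupplierD: 3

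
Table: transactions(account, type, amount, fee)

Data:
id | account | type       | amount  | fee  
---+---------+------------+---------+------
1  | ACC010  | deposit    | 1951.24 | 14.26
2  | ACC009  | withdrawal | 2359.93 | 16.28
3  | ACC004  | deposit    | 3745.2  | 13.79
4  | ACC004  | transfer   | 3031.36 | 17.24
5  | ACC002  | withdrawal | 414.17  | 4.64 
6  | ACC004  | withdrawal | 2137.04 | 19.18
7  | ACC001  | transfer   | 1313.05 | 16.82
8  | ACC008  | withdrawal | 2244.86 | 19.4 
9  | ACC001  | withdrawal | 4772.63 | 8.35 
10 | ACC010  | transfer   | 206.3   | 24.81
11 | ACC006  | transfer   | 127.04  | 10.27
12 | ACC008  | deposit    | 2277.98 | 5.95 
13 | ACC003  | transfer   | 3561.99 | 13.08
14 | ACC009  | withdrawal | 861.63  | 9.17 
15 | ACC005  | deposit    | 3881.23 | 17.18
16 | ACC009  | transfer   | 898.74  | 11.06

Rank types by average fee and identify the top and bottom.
SELECT type, AVG(fee)
FROM transactions
GROUP BY type
ORDER BY AVG(fee)

All groups:
  deposit: 12.80
  withdrawal: 12.84
  transfer: 15.55

Highest: transfer (15.55)
Lowest: deposit (12.80)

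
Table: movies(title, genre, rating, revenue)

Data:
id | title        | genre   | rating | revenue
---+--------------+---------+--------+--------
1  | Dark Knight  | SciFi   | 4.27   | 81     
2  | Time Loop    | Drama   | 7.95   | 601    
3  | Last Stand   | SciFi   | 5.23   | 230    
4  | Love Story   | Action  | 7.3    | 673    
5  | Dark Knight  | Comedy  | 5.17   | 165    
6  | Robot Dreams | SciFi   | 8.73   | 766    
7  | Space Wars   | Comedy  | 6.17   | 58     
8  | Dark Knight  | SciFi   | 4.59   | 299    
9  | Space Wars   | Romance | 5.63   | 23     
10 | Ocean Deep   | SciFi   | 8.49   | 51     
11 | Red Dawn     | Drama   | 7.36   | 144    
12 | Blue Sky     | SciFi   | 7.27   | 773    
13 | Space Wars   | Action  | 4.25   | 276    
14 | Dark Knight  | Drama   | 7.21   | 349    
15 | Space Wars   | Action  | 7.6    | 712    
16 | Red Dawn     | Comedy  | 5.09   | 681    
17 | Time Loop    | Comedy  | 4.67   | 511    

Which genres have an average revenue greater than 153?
SELECT genre, AVG(revenue)
FROM movies
GROUP BY genre
HAVING AVG(revenue) > 153

Result:
  Action: avg=553.67
  Comedy: avg=353.75
  Drama: avg=364.67
  SciFi: avg=366.67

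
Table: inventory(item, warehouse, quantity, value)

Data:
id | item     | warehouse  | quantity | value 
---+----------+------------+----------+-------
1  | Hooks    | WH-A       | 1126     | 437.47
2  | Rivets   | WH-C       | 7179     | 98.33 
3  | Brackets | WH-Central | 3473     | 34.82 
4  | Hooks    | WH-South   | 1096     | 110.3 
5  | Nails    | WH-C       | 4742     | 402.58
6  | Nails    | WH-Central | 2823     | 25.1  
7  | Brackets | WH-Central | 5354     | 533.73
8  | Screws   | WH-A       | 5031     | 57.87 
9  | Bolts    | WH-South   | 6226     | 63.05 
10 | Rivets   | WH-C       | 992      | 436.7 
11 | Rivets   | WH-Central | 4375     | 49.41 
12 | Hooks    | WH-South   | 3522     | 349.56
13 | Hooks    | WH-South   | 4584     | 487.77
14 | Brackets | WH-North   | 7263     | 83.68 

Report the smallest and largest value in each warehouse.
SELECT warehouse, MIN(value), MAX(value)
FROM inventory
GROUP BY warehouse

Result:
  WH-A: min=57.87, max=437.47
  WH-C: min=98.33, max=436.70
  WH-Central: min=25.10, max=533.73
  WH-North: min=83.68, max=83.68
  WH-South: min=63.05, max=487.77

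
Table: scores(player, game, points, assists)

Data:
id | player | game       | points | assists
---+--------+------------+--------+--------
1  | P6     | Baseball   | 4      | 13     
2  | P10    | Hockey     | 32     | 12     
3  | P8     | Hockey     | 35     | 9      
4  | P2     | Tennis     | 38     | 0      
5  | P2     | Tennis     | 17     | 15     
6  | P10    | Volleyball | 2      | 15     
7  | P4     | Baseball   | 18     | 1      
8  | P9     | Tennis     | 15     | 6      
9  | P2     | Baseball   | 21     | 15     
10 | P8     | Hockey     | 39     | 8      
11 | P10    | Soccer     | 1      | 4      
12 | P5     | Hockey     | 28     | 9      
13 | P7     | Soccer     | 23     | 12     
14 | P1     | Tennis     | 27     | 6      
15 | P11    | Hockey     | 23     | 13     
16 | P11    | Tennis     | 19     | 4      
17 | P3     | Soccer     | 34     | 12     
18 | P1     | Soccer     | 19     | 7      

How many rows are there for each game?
SELECT game, COUNT(*) as count
FROM scores
GROUP BY game

Result:
  Baseball: 3
  Hockey: 5
  Soccer: 4
  Tennis: 5
  Volleyball: 1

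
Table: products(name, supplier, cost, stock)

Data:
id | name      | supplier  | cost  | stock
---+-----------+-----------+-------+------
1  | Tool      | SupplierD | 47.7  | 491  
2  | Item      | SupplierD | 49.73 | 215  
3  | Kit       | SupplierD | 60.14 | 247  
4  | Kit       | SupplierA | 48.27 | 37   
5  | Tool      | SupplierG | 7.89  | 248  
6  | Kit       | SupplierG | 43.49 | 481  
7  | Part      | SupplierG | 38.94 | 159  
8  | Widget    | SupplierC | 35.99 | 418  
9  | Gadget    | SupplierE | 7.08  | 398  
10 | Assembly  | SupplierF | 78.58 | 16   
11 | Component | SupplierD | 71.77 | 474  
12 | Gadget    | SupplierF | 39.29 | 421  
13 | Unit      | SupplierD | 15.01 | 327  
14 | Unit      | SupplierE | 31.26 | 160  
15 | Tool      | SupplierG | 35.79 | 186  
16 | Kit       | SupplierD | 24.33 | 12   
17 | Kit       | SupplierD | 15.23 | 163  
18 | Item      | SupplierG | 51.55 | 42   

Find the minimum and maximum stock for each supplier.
SELECT supplier, MIN(stock), MAX(stock)
FROM products
GROUP BY supplier

Result:
  SupplierA: min=37, max=37
  SupplierC: min=418, max=418
  SupplierD: min=12, max=491
  SupplierE: min=160, max=398
  SupplierF: min=16, max=421
  SupplierG: min=42, max=481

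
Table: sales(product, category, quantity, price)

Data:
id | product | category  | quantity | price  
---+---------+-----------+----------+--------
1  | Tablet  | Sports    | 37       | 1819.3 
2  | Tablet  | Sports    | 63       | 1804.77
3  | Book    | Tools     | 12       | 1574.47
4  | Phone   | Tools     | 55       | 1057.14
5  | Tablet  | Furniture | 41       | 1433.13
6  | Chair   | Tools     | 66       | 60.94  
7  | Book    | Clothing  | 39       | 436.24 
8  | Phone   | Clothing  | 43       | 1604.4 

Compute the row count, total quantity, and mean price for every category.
SELECT category,
       COUNT(*) as cnt,
       SUM(quantity) as total_quantity,
       AVG(price) as avg_price
FROM sales
GROUP BY category

Result:
  Clothing: 2 records, 82 total quantity, 1020.32 avg price
  Furniture: 1 records, 41 total quantity, 1433.13 avg price
  Sports: 2 records, 100 total quantity, 1812.04 avg price
  Tools: 3 records, 133 total quantity, 897.52 avg price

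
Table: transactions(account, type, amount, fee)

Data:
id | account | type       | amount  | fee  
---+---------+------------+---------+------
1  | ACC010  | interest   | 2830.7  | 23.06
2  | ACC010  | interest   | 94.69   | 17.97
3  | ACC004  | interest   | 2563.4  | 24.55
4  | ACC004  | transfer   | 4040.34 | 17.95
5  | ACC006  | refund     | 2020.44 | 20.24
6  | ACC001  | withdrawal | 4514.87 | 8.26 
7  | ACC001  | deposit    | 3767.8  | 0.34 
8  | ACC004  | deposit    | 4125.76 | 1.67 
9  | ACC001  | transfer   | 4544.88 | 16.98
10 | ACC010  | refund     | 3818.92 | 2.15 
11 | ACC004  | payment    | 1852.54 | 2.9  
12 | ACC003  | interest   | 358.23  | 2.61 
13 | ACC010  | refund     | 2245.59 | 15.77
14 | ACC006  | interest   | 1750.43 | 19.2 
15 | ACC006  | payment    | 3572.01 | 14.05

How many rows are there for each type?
SELECT type, COUNT(*) as count
FROM transactions
GROUP BY type

Result:
  deposit: 2
  interest: 5
  payment: 2
  refund: 3
  transfer: 2
  withdrawal: 1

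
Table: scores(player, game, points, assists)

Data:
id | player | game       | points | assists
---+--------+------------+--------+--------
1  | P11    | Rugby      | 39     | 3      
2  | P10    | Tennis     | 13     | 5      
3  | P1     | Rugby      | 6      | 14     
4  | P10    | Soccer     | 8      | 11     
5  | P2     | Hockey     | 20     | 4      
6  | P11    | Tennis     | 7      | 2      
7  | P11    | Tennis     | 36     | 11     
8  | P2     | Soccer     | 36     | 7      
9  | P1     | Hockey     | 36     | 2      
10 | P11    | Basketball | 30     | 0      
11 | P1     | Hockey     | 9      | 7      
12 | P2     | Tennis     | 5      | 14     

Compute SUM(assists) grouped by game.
SELECT game, SUM(assists) as result
FROM scores
GROUP BY game

Result:
  Basketball: 0
  Hockey: 13
  Rugby: 17
  Soccer: 18
  Tennis: 32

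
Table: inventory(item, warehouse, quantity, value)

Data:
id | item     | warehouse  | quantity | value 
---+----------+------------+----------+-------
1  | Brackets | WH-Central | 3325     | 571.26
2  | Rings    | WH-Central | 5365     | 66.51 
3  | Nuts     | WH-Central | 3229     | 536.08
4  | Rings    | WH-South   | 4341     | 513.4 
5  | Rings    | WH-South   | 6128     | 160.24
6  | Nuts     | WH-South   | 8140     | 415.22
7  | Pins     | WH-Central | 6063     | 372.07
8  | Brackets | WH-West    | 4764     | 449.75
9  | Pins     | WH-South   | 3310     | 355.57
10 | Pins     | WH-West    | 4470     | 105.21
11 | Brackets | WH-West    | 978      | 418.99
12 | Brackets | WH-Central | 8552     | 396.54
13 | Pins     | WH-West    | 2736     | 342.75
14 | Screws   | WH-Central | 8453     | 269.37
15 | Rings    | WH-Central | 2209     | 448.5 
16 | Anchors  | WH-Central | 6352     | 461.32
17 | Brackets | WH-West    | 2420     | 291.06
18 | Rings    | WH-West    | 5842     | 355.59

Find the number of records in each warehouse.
SELECT warehouse, COUNT(*) as count
FROM inventory
GROUP BY warehouse

Result:
  WH-Central: 8
  WH-South: 4
  WH-West: 6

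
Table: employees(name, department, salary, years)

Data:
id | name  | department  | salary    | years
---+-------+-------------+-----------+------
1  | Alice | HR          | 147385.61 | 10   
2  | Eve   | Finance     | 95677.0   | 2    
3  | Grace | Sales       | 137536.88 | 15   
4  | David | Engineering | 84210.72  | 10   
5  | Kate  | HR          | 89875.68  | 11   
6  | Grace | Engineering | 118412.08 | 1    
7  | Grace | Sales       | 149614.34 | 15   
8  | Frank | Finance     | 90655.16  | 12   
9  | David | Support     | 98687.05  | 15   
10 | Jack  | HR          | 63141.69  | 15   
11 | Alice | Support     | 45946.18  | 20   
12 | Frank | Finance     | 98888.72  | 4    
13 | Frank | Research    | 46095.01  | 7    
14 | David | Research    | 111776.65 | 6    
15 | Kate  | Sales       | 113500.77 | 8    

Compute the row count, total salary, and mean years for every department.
SELECT department,
       COUNT(*) as cnt,
       SUM(salary) as total_salary,
       AVG(years) as avg_years
FROM employees
GROUP BY department

Result:
  Engineering: 2 records, 202622.80 total salary, 5.50 avg years
  Finance: 3 records, 285220.88 total salary, 6.00 avg years
  HR: 3 records, 300402.98 total salary, 12.00 avg years
  Research: 2 records, 157871.66 total salary, 6.50 avg years
  Sales: 3 records, 400651.99 total salary, 12.67 avg years
  Support: 2 records, 144633.23 total salary, 17.50 avg years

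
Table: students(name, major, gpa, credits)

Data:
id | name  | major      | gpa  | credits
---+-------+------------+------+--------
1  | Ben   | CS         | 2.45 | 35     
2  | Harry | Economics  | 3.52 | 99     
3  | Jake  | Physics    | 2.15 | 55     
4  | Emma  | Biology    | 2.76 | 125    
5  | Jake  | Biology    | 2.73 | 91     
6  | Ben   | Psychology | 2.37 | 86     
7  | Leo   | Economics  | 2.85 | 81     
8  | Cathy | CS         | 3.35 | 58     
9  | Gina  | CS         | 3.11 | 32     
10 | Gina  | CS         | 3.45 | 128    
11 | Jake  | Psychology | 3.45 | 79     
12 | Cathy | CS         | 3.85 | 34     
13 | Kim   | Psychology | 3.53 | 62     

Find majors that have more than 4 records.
SELECT major, COUNT(*) as cnt
FROM students
GROUP BY major
HAVING COUNT(*) > 4

Result:
  CS: 5

Note: HAVING filters groups after aggregation, WHERE filters rows before.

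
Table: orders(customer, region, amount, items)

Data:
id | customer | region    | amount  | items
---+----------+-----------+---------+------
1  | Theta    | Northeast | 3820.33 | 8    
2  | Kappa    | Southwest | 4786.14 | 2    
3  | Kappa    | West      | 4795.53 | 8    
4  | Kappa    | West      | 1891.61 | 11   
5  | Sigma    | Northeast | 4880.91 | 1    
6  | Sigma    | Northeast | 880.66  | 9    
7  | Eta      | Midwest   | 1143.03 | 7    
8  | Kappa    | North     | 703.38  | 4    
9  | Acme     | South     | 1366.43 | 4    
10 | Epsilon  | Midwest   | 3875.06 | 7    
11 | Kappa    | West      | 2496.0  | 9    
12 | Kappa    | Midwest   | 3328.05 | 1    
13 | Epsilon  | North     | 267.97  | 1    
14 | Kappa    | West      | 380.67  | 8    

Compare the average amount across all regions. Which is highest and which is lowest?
SELECT region, AVG(amount)
FROM orders
GROUP BY region
ORDER BY AVG(amount)

All groups:
  North: 485.68
  South: 1366.43
  West: 2390.95
  Midwest: 2782.05
  Northeast: 3193.97
  Southwest: 4786.14

Highest: Southwest (4786.14)
Lowest: North (485.68)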